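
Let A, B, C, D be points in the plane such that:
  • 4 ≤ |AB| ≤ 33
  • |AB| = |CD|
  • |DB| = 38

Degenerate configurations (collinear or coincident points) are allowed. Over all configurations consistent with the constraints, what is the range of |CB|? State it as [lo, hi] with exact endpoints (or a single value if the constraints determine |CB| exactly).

|AB| ∈ [4, 33]
|BD| ∈ {38}
|CD| ∈ [4, 33]
|AD| ∈ [5, 71]
|BC| ∈ [5, 71]
|AC| ∈ [0, 104]

|CB| ∈ [5, 71]  (≈ [5.0000, 71.0000])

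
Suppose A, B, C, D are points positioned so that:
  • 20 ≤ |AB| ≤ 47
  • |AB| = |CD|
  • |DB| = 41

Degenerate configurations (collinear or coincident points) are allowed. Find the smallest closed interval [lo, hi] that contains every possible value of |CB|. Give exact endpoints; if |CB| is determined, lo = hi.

|AB| ∈ [20, 47]
|BD| ∈ {41}
|CD| ∈ [20, 47]
|AD| ∈ [0, 88]
|BC| ∈ [0, 88]
|AC| ∈ [0, 135]

|CB| ∈ [0, 88]  (≈ [0.0000, 88.0000])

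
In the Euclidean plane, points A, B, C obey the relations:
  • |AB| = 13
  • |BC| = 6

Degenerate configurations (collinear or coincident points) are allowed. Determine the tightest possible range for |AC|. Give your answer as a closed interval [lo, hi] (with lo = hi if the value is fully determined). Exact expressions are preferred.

|AB| ∈ {13}
|BC| ∈ {6}
|AC| ∈ [7, 19]

|AC| ∈ [7, 19]  (≈ [7.0000, 19.0000])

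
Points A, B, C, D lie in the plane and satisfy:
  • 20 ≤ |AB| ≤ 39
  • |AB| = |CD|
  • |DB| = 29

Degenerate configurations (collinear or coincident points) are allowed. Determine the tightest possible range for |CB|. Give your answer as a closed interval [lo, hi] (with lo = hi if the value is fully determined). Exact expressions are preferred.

|CB| ∈ [0, 68]  (≈ [0.0000, 68.0000])

|AB| ∈ [20, 39]
|BD| ∈ {29}
|CD| ∈ [20, 39]
|AD| ∈ [0, 68]
|BC| ∈ [0, 68]
|AC| ∈ [0, 107]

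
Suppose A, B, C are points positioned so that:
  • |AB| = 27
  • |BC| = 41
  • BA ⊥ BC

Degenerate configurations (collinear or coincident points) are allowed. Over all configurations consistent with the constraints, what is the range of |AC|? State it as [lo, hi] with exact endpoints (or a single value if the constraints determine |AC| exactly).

|AC| = √(2410)  (≈ 49.0918)

|AB| ∈ {27}
|BC| ∈ {41}
|AC| ∈ {√(2410)}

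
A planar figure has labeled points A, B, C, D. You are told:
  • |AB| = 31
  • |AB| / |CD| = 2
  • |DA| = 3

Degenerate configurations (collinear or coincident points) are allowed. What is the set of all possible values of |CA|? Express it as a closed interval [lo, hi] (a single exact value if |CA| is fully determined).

|CA| ∈ [25/2, 37/2]  (≈ [12.5000, 18.5000])

|AB| ∈ {31}
|AD| ∈ {3}
|CD| ∈ {31/2}
|BD| ∈ [28, 34]
|AC| ∈ [25/2, 37/2]
|BC| ∈ [25/2, 99/2]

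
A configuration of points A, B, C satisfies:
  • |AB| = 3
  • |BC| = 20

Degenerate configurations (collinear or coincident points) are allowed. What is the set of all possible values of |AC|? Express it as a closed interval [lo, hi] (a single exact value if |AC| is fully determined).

|AC| ∈ [17, 23]  (≈ [17.0000, 23.0000])

|AB| ∈ {3}
|BC| ∈ {20}
|AC| ∈ [17, 23]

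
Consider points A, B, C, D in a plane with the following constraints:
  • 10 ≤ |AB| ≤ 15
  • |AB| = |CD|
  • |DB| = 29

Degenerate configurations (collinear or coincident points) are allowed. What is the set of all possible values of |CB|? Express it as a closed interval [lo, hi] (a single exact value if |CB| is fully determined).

|AB| ∈ [10, 15]
|BD| ∈ {29}
|CD| ∈ [10, 15]
|AD| ∈ [14, 44]
|BC| ∈ [14, 44]
|AC| ∈ [0, 59]

|CB| ∈ [14, 44]  (≈ [14.0000, 44.0000])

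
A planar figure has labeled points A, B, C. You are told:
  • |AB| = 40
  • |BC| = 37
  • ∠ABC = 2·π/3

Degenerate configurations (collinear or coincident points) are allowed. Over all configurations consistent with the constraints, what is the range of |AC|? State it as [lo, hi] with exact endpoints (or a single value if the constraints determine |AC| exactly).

|AB| ∈ {40}
|BC| ∈ {37}
|AC| ∈ {√(4449)}

|AC| = √(4449)  (≈ 66.7008)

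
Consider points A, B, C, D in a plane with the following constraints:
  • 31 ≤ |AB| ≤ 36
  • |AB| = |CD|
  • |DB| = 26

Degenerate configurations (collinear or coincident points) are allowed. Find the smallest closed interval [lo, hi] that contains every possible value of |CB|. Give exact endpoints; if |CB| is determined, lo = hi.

|AB| ∈ [31, 36]
|BD| ∈ {26}
|CD| ∈ [31, 36]
|AD| ∈ [5, 62]
|BC| ∈ [5, 62]
|AC| ∈ [0, 98]

|CB| ∈ [5, 62]  (≈ [5.0000, 62.0000])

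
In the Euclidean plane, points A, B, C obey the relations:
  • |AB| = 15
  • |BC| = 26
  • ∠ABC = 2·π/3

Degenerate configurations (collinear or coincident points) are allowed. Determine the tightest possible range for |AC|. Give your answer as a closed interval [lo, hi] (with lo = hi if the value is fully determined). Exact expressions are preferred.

|AB| ∈ {15}
|BC| ∈ {26}
|AC| ∈ {√(1291)}

|AC| = √(1291)  (≈ 35.9305)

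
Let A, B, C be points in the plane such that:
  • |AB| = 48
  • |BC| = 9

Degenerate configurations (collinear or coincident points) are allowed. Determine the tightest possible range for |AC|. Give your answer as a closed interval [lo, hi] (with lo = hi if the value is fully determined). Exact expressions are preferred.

|AB| ∈ {48}
|BC| ∈ {9}
|AC| ∈ [39, 57]

|AC| ∈ [39, 57]  (≈ [39.0000, 57.0000])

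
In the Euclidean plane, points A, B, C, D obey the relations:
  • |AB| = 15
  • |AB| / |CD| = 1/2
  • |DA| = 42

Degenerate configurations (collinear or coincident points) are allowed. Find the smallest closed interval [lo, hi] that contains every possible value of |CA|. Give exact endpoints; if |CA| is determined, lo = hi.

|AB| ∈ {15}
|AD| ∈ {42}
|CD| ∈ {30}
|BD| ∈ [27, 57]
|AC| ∈ [12, 72]
|BC| ∈ [0, 87]

|CA| ∈ [12, 72]  (≈ [12.0000, 72.0000])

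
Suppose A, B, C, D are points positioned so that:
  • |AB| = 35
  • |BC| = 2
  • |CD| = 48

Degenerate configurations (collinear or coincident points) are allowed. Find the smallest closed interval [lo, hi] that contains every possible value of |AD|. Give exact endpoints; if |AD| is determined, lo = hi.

|AD| ∈ [11, 85]  (≈ [11.0000, 85.0000])

|AB| ∈ {35}
|BC| ∈ {2}
|CD| ∈ {48}
|AC| ∈ [33, 37]
|BD| ∈ [46, 50]
|AD| ∈ [11, 85]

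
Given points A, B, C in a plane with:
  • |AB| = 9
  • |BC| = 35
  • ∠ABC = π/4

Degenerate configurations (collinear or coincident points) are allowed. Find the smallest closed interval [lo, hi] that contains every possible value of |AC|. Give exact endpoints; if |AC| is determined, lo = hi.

|AB| ∈ {9}
|BC| ∈ {35}
|AC| ∈ {√(1306 - 315·√(2))}

|AC| = √(1306 - 315·√(2))  (≈ 29.3347)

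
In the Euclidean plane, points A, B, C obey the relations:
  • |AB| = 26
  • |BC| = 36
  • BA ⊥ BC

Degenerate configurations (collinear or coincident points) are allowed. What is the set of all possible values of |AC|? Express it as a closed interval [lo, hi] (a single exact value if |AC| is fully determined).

|AB| ∈ {26}
|BC| ∈ {36}
|AC| ∈ {2·√(493)}

|AC| = 2·√(493)  (≈ 44.4072)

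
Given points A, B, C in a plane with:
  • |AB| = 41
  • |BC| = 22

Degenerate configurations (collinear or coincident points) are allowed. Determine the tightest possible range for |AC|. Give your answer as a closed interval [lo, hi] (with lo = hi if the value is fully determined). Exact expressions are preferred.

|AB| ∈ {41}
|BC| ∈ {22}
|AC| ∈ [19, 63]

|AC| ∈ [19, 63]  (≈ [19.0000, 63.0000])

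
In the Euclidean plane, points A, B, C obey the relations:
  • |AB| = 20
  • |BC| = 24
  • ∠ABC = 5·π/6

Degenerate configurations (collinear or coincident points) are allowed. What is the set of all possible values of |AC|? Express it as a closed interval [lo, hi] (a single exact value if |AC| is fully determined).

|AB| ∈ {20}
|BC| ∈ {24}
|AC| ∈ {4·√(30·√(3) + 61)}

|AC| = 4·√(30·√(3) + 61)  (≈ 42.5133)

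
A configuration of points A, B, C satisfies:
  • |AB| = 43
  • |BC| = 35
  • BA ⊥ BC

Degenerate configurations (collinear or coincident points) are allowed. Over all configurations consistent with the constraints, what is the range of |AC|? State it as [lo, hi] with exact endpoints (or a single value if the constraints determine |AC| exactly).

|AB| ∈ {43}
|BC| ∈ {35}
|AC| ∈ {√(3074)}

|AC| = √(3074)  (≈ 55.4437)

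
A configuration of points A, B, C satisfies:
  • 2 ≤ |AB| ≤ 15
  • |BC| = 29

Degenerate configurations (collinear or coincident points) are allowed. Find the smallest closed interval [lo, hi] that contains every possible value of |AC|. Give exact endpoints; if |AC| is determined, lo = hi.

|AB| ∈ [2, 15]
|BC| ∈ {29}
|AC| ∈ [14, 44]

|AC| ∈ [14, 44]  (≈ [14.0000, 44.0000])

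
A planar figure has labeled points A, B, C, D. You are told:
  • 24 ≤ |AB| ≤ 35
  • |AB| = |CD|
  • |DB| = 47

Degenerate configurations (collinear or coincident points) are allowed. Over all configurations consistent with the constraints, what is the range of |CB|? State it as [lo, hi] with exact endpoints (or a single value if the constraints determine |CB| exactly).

|AB| ∈ [24, 35]
|BD| ∈ {47}
|CD| ∈ [24, 35]
|AD| ∈ [12, 82]
|BC| ∈ [12, 82]
|AC| ∈ [0, 117]

|CB| ∈ [12, 82]  (≈ [12.0000, 82.0000])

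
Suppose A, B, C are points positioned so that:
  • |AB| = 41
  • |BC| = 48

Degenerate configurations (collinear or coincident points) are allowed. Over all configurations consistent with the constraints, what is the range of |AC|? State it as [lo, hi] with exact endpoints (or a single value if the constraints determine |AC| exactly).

|AC| ∈ [7, 89]  (≈ [7.0000, 89.0000])

|AB| ∈ {41}
|BC| ∈ {48}
|AC| ∈ [7, 89]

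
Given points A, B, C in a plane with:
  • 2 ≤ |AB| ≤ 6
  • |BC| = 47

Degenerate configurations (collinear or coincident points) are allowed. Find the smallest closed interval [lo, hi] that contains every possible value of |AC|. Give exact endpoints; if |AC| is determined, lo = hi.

|AB| ∈ [2, 6]
|BC| ∈ {47}
|AC| ∈ [41, 53]

|AC| ∈ [41, 53]  (≈ [41.0000, 53.0000])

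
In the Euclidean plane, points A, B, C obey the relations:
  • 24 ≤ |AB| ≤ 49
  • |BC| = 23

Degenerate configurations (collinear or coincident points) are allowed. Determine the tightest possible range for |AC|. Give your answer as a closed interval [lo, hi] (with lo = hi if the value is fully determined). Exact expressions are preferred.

|AB| ∈ [24, 49]
|BC| ∈ {23}
|AC| ∈ [1, 72]

|AC| ∈ [1, 72]  (≈ [1.0000, 72.0000])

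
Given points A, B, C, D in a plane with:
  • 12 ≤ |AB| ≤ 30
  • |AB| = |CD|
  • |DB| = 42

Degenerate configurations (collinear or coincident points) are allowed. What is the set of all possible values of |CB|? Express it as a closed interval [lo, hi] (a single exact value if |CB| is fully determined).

|AB| ∈ [12, 30]
|BD| ∈ {42}
|CD| ∈ [12, 30]
|AD| ∈ [12, 72]
|BC| ∈ [12, 72]
|AC| ∈ [0, 102]

|CB| ∈ [12, 72]  (≈ [12.0000, 72.0000])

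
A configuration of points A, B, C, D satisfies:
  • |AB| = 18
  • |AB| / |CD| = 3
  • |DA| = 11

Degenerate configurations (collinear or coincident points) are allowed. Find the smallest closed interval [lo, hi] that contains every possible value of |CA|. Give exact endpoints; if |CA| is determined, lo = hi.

|AB| ∈ {18}
|AD| ∈ {11}
|CD| ∈ {6}
|BD| ∈ [7, 29]
|AC| ∈ [5, 17]
|BC| ∈ [1, 35]

|CA| ∈ [5, 17]  (≈ [5.0000, 17.0000])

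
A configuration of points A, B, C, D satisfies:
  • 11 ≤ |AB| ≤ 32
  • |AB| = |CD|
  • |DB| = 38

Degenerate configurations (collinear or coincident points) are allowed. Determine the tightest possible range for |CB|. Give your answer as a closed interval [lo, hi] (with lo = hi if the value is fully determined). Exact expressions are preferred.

|CB| ∈ [6, 70]  (≈ [6.0000, 70.0000])

|AB| ∈ [11, 32]
|BD| ∈ {38}
|CD| ∈ [11, 32]
|AD| ∈ [6, 70]
|BC| ∈ [6, 70]
|AC| ∈ [0, 102]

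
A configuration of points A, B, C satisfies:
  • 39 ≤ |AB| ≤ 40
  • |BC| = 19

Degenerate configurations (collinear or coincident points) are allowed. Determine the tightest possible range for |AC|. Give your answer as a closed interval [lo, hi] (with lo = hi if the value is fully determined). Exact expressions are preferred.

|AC| ∈ [20, 59]  (≈ [20.0000, 59.0000])

|AB| ∈ [39, 40]
|BC| ∈ {19}
|AC| ∈ [20, 59]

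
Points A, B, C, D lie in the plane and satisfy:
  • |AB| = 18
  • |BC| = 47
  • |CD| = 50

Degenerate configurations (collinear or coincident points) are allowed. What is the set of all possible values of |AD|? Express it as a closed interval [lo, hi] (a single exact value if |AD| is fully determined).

|AB| ∈ {18}
|BC| ∈ {47}
|CD| ∈ {50}
|AC| ∈ [29, 65]
|BD| ∈ [3, 97]
|AD| ∈ [0, 115]

|AD| ∈ [0, 115]  (≈ [0.0000, 115.0000])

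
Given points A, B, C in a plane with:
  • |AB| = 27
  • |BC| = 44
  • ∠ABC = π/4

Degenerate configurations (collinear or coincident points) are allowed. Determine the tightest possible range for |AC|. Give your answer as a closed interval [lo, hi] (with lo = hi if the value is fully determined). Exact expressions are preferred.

|AC| = √(2665 - 1188·√(2))  (≈ 31.3833)

|AB| ∈ {27}
|BC| ∈ {44}
|AC| ∈ {√(2665 - 1188·√(2))}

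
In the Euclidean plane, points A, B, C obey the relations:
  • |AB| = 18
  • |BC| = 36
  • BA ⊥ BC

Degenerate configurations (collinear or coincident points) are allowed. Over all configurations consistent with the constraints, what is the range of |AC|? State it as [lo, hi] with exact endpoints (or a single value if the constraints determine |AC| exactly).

|AC| = 18·√(5)  (≈ 40.2492)

|AB| ∈ {18}
|BC| ∈ {36}
|AC| ∈ {18·√(5)}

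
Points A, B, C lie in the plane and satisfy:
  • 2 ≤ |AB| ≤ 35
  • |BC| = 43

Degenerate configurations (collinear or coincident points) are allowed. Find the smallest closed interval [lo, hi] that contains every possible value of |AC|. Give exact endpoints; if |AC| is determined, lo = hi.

|AB| ∈ [2, 35]
|BC| ∈ {43}
|AC| ∈ [8, 78]

|AC| ∈ [8, 78]  (≈ [8.0000, 78.0000])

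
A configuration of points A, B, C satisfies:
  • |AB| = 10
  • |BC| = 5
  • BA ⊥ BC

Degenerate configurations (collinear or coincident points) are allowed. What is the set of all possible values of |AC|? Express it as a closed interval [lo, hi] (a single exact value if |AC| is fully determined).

|AC| = 5·√(5)  (≈ 11.1803)

|AB| ∈ {10}
|BC| ∈ {5}
|AC| ∈ {5·√(5)}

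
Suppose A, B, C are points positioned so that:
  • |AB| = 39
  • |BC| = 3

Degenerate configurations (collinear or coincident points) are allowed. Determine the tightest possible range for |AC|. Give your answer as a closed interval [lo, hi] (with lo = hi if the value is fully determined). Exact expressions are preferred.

|AB| ∈ {39}
|BC| ∈ {3}
|AC| ∈ [36, 42]

|AC| ∈ [36, 42]  (≈ [36.0000, 42.0000])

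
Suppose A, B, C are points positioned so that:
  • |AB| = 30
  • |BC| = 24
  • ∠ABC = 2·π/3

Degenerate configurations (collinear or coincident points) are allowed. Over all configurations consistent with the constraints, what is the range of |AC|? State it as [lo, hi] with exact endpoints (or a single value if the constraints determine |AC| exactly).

|AC| = 6·√(61)  (≈ 46.8615)

|AB| ∈ {30}
|BC| ∈ {24}
|AC| ∈ {6·√(61)}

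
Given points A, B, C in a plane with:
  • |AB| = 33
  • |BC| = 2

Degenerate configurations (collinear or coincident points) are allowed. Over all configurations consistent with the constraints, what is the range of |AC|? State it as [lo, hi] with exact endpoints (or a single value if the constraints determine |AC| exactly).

|AB| ∈ {33}
|BC| ∈ {2}
|AC| ∈ [31, 35]

|AC| ∈ [31, 35]  (≈ [31.0000, 35.0000])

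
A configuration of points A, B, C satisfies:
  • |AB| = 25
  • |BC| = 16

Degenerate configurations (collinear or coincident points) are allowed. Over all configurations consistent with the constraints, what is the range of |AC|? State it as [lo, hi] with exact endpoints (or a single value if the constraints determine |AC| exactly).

|AC| ∈ [9, 41]  (≈ [9.0000, 41.0000])

|AB| ∈ {25}
|BC| ∈ {16}
|AC| ∈ [9, 41]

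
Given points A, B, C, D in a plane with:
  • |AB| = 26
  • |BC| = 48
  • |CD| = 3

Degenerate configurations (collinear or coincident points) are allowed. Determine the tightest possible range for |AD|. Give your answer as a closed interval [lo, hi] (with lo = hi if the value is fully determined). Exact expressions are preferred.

|AB| ∈ {26}
|BC| ∈ {48}
|CD| ∈ {3}
|AC| ∈ [22, 74]
|BD| ∈ [45, 51]
|AD| ∈ [19, 77]

|AD| ∈ [19, 77]  (≈ [19.0000, 77.0000])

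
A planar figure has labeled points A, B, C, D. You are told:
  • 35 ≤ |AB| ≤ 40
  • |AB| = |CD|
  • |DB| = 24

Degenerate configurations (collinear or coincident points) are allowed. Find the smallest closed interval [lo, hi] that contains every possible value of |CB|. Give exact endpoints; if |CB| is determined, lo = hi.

|CB| ∈ [11, 64]  (≈ [11.0000, 64.0000])

|AB| ∈ [35, 40]
|BD| ∈ {24}
|CD| ∈ [35, 40]
|AD| ∈ [11, 64]
|BC| ∈ [11, 64]
|AC| ∈ [0, 104]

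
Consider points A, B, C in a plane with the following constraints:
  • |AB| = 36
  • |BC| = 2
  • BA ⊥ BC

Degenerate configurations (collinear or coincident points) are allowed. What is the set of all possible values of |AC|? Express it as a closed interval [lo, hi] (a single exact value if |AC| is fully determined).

|AB| ∈ {36}
|BC| ∈ {2}
|AC| ∈ {10·√(13)}

|AC| = 10·√(13)  (≈ 36.0555)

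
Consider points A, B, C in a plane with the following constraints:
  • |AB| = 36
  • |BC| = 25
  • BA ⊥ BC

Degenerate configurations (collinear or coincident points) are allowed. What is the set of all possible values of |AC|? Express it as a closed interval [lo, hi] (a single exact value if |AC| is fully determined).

|AB| ∈ {36}
|BC| ∈ {25}
|AC| ∈ {√(1921)}

|AC| = √(1921)  (≈ 43.8292)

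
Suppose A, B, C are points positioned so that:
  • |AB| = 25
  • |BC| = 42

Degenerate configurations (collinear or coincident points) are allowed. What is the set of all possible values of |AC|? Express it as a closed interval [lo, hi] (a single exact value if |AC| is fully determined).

|AC| ∈ [17, 67]  (≈ [17.0000, 67.0000])

|AB| ∈ {25}
|BC| ∈ {42}
|AC| ∈ [17, 67]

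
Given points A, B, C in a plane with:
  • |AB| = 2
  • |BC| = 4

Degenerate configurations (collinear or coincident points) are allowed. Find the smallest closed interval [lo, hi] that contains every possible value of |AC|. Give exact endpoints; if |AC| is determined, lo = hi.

|AC| ∈ [2, 6]  (≈ [2.0000, 6.0000])

|AB| ∈ {2}
|BC| ∈ {4}
|AC| ∈ [2, 6]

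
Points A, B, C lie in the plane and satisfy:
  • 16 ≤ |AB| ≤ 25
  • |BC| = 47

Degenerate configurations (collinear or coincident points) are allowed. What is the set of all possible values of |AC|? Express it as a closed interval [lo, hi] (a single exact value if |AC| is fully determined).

|AC| ∈ [22, 72]  (≈ [22.0000, 72.0000])

|AB| ∈ [16, 25]
|BC| ∈ {47}
|AC| ∈ [22, 72]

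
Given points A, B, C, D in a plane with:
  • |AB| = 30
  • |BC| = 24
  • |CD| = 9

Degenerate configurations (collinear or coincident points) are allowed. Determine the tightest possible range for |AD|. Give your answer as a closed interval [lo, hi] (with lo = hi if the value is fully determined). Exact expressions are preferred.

|AB| ∈ {30}
|BC| ∈ {24}
|CD| ∈ {9}
|AC| ∈ [6, 54]
|BD| ∈ [15, 33]
|AD| ∈ [0, 63]

|AD| ∈ [0, 63]  (≈ [0.0000, 63.0000])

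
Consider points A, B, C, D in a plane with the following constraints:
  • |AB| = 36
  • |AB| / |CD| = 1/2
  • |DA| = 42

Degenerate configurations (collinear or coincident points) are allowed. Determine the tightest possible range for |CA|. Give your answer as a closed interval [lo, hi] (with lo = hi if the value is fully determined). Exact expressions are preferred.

|CA| ∈ [30, 114]  (≈ [30.0000, 114.0000])

|AB| ∈ {36}
|AD| ∈ {42}
|CD| ∈ {72}
|BD| ∈ [6, 78]
|AC| ∈ [30, 114]
|BC| ∈ [0, 150]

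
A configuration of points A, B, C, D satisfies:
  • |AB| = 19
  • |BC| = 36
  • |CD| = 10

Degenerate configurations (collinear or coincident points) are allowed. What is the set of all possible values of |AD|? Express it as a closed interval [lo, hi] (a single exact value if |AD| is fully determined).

|AB| ∈ {19}
|BC| ∈ {36}
|CD| ∈ {10}
|AC| ∈ [17, 55]
|BD| ∈ [26, 46]
|AD| ∈ [7, 65]

|AD| ∈ [7, 65]  (≈ [7.0000, 65.0000])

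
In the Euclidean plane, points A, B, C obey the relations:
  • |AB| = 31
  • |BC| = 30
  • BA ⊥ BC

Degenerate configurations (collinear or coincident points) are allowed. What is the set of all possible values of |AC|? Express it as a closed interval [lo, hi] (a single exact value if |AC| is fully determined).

|AB| ∈ {31}
|BC| ∈ {30}
|AC| ∈ {√(1861)}

|AC| = √(1861)  (≈ 43.1393)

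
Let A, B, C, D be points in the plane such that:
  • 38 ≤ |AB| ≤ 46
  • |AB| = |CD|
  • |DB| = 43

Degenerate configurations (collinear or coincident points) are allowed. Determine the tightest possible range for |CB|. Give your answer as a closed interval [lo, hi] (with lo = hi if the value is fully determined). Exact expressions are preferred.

|AB| ∈ [38, 46]
|BD| ∈ {43}
|CD| ∈ [38, 46]
|AD| ∈ [0, 89]
|BC| ∈ [0, 89]
|AC| ∈ [0, 135]

|CB| ∈ [0, 89]  (≈ [0.0000, 89.0000])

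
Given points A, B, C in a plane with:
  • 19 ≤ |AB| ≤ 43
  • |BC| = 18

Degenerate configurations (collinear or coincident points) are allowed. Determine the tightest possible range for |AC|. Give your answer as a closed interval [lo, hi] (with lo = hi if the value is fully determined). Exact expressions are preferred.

|AB| ∈ [19, 43]
|BC| ∈ {18}
|AC| ∈ [1, 61]

|AC| ∈ [1, 61]  (≈ [1.0000, 61.0000])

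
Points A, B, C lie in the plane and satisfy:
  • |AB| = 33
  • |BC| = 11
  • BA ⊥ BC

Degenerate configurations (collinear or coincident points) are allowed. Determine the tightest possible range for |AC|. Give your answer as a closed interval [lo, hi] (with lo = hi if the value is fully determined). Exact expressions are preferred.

|AB| ∈ {33}
|BC| ∈ {11}
|AC| ∈ {11·√(10)}

|AC| = 11·√(10)  (≈ 34.7851)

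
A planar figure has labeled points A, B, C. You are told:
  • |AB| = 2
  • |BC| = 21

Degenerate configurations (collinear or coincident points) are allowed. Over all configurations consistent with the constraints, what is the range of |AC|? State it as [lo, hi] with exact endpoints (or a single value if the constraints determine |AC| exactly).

|AB| ∈ {2}
|BC| ∈ {21}
|AC| ∈ [19, 23]

|AC| ∈ [19, 23]  (≈ [19.0000, 23.0000])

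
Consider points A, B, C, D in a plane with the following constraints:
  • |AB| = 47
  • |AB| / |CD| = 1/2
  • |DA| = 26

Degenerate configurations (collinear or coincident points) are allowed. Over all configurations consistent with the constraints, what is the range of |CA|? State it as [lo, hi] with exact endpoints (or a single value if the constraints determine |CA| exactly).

|CA| ∈ [68, 120]  (≈ [68.0000, 120.0000])

|AB| ∈ {47}
|AD| ∈ {26}
|CD| ∈ {94}
|BD| ∈ [21, 73]
|AC| ∈ [68, 120]
|BC| ∈ [21, 167]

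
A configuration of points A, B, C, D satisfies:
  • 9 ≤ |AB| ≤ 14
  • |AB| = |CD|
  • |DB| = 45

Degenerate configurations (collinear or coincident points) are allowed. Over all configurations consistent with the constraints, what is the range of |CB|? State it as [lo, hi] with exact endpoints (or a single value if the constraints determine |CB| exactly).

|AB| ∈ [9, 14]
|BD| ∈ {45}
|CD| ∈ [9, 14]
|AD| ∈ [31, 59]
|BC| ∈ [31, 59]
|AC| ∈ [17, 73]

|CB| ∈ [31, 59]  (≈ [31.0000, 59.0000])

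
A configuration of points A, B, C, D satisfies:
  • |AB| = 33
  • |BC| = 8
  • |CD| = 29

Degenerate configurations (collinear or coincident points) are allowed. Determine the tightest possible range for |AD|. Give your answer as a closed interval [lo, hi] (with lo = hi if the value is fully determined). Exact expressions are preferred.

|AD| ∈ [0, 70]  (≈ [0.0000, 70.0000])

|AB| ∈ {33}
|BC| ∈ {8}
|CD| ∈ {29}
|AC| ∈ [25, 41]
|BD| ∈ [21, 37]
|AD| ∈ [0, 70]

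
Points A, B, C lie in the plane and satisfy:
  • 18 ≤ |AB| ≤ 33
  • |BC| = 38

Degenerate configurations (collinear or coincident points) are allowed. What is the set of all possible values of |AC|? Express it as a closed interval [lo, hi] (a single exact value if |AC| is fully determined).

|AB| ∈ [18, 33]
|BC| ∈ {38}
|AC| ∈ [5, 71]

|AC| ∈ [5, 71]  (≈ [5.0000, 71.0000])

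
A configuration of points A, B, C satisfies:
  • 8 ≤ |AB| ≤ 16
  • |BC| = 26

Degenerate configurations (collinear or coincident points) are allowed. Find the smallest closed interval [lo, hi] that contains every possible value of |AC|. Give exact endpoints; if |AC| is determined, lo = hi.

|AB| ∈ [8, 16]
|BC| ∈ {26}
|AC| ∈ [10, 42]

|AC| ∈ [10, 42]  (≈ [10.0000, 42.0000])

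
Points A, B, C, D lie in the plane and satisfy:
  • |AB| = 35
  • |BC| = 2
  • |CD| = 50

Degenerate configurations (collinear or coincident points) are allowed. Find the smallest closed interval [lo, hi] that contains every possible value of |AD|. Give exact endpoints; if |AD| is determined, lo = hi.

|AB| ∈ {35}
|BC| ∈ {2}
|CD| ∈ {50}
|AC| ∈ [33, 37]
|BD| ∈ [48, 52]
|AD| ∈ [13, 87]

|AD| ∈ [13, 87]  (≈ [13.0000, 87.0000])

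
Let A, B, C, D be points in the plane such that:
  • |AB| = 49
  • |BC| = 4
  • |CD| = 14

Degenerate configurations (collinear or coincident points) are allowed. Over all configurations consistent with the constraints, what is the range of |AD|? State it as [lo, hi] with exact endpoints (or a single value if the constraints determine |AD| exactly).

|AD| ∈ [31, 67]  (≈ [31.0000, 67.0000])

|AB| ∈ {49}
|BC| ∈ {4}
|CD| ∈ {14}
|AC| ∈ [45, 53]
|BD| ∈ [10, 18]
|AD| ∈ [31, 67]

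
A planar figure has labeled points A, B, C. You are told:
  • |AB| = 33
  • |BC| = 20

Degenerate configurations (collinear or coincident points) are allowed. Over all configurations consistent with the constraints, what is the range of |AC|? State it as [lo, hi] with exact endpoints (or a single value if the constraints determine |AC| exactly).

|AC| ∈ [13, 53]  (≈ [13.0000, 53.0000])

|AB| ∈ {33}
|BC| ∈ {20}
|AC| ∈ [13, 53]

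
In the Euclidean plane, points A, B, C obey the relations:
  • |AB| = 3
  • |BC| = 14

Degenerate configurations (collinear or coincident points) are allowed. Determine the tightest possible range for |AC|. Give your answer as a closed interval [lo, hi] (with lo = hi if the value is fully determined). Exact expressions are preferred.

|AC| ∈ [11, 17]  (≈ [11.0000, 17.0000])

|AB| ∈ {3}
|BC| ∈ {14}
|AC| ∈ [11, 17]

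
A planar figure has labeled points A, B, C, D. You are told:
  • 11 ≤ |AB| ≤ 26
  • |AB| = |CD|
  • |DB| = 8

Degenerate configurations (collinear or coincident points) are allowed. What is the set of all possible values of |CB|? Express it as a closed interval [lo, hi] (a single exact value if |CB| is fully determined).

|AB| ∈ [11, 26]
|BD| ∈ {8}
|CD| ∈ [11, 26]
|AD| ∈ [3, 34]
|BC| ∈ [3, 34]
|AC| ∈ [0, 60]

|CB| ∈ [3, 34]  (≈ [3.0000, 34.0000])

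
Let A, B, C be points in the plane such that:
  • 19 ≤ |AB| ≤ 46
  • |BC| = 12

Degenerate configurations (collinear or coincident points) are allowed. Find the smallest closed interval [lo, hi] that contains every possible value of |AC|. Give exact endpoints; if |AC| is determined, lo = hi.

|AB| ∈ [19, 46]
|BC| ∈ {12}
|AC| ∈ [7, 58]

|AC| ∈ [7, 58]  (≈ [7.0000, 58.0000])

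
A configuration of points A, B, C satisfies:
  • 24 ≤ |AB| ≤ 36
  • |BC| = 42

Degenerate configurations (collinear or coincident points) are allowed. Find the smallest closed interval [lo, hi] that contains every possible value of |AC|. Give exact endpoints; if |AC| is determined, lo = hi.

|AB| ∈ [24, 36]
|BC| ∈ {42}
|AC| ∈ [6, 78]

|AC| ∈ [6, 78]  (≈ [6.0000, 78.0000])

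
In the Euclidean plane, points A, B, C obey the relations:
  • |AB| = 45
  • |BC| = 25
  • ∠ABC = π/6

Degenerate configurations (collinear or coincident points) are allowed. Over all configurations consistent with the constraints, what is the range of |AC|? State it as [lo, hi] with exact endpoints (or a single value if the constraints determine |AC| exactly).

|AB| ∈ {45}
|BC| ∈ {25}
|AC| ∈ {5·√(106 - 45·√(3))}

|AC| = 5·√(106 - 45·√(3))  (≈ 26.4848)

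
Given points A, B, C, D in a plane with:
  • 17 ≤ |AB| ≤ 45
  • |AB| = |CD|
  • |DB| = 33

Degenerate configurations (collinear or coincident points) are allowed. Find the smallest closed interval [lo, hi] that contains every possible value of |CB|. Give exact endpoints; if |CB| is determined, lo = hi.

|AB| ∈ [17, 45]
|BD| ∈ {33}
|CD| ∈ [17, 45]
|AD| ∈ [0, 78]
|BC| ∈ [0, 78]
|AC| ∈ [0, 123]

|CB| ∈ [0, 78]  (≈ [0.0000, 78.0000])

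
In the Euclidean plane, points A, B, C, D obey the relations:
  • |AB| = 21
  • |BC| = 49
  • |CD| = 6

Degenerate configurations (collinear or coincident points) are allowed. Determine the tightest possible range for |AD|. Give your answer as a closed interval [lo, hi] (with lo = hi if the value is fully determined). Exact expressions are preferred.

|AB| ∈ {21}
|BC| ∈ {49}
|CD| ∈ {6}
|AC| ∈ [28, 70]
|BD| ∈ [43, 55]
|AD| ∈ [22, 76]

|AD| ∈ [22, 76]  (≈ [22.0000, 76.0000])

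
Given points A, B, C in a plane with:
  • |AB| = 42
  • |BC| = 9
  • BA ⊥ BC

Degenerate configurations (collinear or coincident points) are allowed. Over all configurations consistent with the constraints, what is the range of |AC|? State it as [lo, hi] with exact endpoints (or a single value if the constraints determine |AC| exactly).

|AB| ∈ {42}
|BC| ∈ {9}
|AC| ∈ {3·√(205)}

|AC| = 3·√(205)  (≈ 42.9535)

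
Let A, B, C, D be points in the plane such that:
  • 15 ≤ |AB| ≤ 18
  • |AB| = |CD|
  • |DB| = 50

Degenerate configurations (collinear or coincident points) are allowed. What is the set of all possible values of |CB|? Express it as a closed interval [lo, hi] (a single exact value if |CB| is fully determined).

|AB| ∈ [15, 18]
|BD| ∈ {50}
|CD| ∈ [15, 18]
|AD| ∈ [32, 68]
|BC| ∈ [32, 68]
|AC| ∈ [14, 86]

|CB| ∈ [32, 68]  (≈ [32.0000, 68.0000])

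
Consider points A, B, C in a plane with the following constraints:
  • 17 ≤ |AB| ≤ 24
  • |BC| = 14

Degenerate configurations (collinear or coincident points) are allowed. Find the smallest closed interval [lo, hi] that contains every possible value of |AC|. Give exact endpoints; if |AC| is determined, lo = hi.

|AB| ∈ [17, 24]
|BC| ∈ {14}
|AC| ∈ [3, 38]

|AC| ∈ [3, 38]  (≈ [3.0000, 38.0000])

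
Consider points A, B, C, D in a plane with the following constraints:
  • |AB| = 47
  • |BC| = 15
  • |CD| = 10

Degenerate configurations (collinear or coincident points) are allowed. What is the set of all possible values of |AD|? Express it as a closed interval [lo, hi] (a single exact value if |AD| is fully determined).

|AD| ∈ [22, 72]  (≈ [22.0000, 72.0000])

|AB| ∈ {47}
|BC| ∈ {15}
|CD| ∈ {10}
|AC| ∈ [32, 62]
|BD| ∈ [5, 25]
|AD| ∈ [22, 72]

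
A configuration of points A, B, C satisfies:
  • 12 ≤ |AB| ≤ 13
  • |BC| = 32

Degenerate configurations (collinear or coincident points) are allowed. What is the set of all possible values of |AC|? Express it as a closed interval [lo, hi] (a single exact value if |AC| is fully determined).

|AC| ∈ [19, 45]  (≈ [19.0000, 45.0000])

|AB| ∈ [12, 13]
|BC| ∈ {32}
|AC| ∈ [19, 45]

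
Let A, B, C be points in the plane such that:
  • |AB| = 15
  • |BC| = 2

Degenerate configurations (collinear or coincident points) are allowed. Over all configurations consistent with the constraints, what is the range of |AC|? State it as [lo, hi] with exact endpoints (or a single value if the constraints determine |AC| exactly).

|AB| ∈ {15}
|BC| ∈ {2}
|AC| ∈ [13, 17]

|AC| ∈ [13, 17]  (≈ [13.0000, 17.0000])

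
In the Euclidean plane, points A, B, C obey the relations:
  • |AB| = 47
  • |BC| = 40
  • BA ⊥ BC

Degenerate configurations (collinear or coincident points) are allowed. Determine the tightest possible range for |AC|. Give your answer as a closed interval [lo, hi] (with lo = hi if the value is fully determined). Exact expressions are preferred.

|AC| = √(3809)  (≈ 61.7171)

|AB| ∈ {47}
|BC| ∈ {40}
|AC| ∈ {√(3809)}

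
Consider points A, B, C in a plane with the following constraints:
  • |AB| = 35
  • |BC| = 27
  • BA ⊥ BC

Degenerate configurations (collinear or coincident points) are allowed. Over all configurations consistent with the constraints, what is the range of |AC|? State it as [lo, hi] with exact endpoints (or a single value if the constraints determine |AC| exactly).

|AB| ∈ {35}
|BC| ∈ {27}
|AC| ∈ {√(1954)}

|AC| = √(1954)  (≈ 44.2041)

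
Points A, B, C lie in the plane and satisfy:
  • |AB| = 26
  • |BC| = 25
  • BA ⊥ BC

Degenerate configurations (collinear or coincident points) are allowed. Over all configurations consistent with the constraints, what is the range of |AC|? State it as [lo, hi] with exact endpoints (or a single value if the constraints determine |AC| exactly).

|AB| ∈ {26}
|BC| ∈ {25}
|AC| ∈ {√(1301)}

|AC| = √(1301)  (≈ 36.0694)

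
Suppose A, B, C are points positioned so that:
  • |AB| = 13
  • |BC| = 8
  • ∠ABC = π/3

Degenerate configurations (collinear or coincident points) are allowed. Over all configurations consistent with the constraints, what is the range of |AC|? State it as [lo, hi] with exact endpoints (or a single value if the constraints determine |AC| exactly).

|AC| = √(129)  (≈ 11.3578)

|AB| ∈ {13}
|BC| ∈ {8}
|AC| ∈ {√(129)}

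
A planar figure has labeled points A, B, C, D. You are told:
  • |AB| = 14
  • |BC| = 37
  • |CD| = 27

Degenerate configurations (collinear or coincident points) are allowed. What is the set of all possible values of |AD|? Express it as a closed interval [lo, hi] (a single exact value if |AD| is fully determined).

|AD| ∈ [0, 78]  (≈ [0.0000, 78.0000])

|AB| ∈ {14}
|BC| ∈ {37}
|CD| ∈ {27}
|AC| ∈ [23, 51]
|BD| ∈ [10, 64]
|AD| ∈ [0, 78]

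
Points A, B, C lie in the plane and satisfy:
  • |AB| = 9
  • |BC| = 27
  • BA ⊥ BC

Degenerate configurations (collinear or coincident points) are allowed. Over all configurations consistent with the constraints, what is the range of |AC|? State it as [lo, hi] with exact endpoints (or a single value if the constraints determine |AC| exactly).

|AC| = 9·√(10)  (≈ 28.4605)

|AB| ∈ {9}
|BC| ∈ {27}
|AC| ∈ {9·√(10)}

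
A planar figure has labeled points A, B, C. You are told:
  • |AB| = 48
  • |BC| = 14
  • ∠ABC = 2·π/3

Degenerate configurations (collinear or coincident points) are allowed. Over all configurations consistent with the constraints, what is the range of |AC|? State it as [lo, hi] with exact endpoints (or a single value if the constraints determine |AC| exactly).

|AB| ∈ {48}
|BC| ∈ {14}
|AC| ∈ {2·√(793)}

|AC| = 2·√(793)  (≈ 56.3205)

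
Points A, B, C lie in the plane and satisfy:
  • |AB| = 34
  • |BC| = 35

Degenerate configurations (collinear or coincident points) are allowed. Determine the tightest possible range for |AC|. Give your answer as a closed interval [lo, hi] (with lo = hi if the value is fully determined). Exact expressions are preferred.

|AC| ∈ [1, 69]  (≈ [1.0000, 69.0000])

|AB| ∈ {34}
|BC| ∈ {35}
|AC| ∈ [1, 69]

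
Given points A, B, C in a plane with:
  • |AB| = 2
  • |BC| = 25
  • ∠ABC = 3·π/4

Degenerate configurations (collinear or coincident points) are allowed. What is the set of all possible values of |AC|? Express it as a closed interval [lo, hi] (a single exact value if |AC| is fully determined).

|AB| ∈ {2}
|BC| ∈ {25}
|AC| ∈ {√(50·√(2) + 629)}

|AC| = √(50·√(2) + 629)  (≈ 26.4520)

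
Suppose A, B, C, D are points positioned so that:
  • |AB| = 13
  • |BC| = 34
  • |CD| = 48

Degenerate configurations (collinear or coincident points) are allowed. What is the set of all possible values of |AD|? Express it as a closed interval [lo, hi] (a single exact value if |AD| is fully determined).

|AD| ∈ [1, 95]  (≈ [1.0000, 95.0000])

|AB| ∈ {13}
|BC| ∈ {34}
|CD| ∈ {48}
|AC| ∈ [21, 47]
|BD| ∈ [14, 82]
|AD| ∈ [1, 95]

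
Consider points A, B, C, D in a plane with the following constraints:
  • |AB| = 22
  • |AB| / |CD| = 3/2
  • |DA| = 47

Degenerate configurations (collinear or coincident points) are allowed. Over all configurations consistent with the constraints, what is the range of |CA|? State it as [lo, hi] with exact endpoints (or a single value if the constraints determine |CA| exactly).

|CA| ∈ [97/3, 185/3]  (≈ [32.3333, 61.6667])

|AB| ∈ {22}
|AD| ∈ {47}
|CD| ∈ {44/3}
|BD| ∈ [25, 69]
|AC| ∈ [97/3, 185/3]
|BC| ∈ [31/3, 251/3]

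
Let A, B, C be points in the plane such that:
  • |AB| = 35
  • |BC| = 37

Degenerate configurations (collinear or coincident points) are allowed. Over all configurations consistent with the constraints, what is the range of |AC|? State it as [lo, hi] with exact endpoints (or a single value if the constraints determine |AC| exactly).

|AB| ∈ {35}
|BC| ∈ {37}
|AC| ∈ [2, 72]

|AC| ∈ [2, 72]  (≈ [2.0000, 72.0000])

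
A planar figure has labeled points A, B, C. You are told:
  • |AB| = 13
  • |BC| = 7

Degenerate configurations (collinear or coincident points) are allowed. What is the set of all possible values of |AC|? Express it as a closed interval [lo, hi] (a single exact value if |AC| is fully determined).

|AC| ∈ [6, 20]  (≈ [6.0000, 20.0000])

|AB| ∈ {13}
|BC| ∈ {7}
|AC| ∈ [6, 20]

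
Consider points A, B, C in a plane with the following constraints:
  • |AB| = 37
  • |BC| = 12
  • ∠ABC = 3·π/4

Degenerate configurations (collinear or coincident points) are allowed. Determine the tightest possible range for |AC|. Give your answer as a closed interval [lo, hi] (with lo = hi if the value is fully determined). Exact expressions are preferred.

|AC| = √(444·√(2) + 1513)  (≈ 46.2700)

|AB| ∈ {37}
|BC| ∈ {12}
|AC| ∈ {√(444·√(2) + 1513)}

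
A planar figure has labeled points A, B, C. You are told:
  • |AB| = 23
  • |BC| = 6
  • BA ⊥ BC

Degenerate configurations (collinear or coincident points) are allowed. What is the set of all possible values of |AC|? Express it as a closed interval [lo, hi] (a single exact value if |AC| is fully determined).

|AB| ∈ {23}
|BC| ∈ {6}
|AC| ∈ {√(565)}

|AC| = √(565)  (≈ 23.7697)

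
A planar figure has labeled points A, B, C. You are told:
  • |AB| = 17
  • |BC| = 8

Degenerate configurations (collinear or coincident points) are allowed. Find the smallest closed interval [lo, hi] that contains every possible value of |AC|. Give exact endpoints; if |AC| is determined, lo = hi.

|AC| ∈ [9, 25]  (≈ [9.0000, 25.0000])

|AB| ∈ {17}
|BC| ∈ {8}
|AC| ∈ [9, 25]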